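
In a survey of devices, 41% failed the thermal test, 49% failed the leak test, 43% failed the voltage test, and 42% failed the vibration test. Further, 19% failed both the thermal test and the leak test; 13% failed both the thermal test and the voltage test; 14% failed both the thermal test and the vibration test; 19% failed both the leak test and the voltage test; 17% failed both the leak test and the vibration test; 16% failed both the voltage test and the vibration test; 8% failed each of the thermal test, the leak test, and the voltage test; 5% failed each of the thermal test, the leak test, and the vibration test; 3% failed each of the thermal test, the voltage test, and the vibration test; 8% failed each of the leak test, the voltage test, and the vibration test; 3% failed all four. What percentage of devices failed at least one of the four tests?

By inclusion-exclusion,
P(union) = 41 + 49 + 43 + 42 − 19 − 13 − 14 − 19 − 17 − 16 + 8 + 5 + 3 + 8 − 3 = 98%

98%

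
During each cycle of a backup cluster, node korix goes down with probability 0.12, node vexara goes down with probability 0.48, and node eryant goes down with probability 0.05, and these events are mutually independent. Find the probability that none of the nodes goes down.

0.43472

P(none) = (1 − 0.12) × (1 − 0.48) × (1 − 0.05) = 0.88 × 0.52 × 0.95 = 0.43472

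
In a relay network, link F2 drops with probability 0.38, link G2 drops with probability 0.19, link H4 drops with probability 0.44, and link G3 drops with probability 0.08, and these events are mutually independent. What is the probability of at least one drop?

P(none) = (1 − 0.38) × (1 − 0.19) × (1 − 0.44) × (1 − 0.08) = 0.62 × 0.81 × 0.56 × 0.92 = 0.25873344
P(at least one) = 1 − 0.25873344 = 0.74126656

0.74126656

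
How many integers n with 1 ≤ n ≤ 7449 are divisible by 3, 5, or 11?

Using inclusion–exclusion:
⌊7449/3⌋ + ⌊7449/5⌋ + ⌊7449/11⌋ − ⌊7449/15⌋ − ⌊7449/33⌋ − ⌊7449/55⌋ + ⌊7449/165⌋ = 2483 + 1489 + 677 − 496 − 225 − 135 + 45 = 3838

3838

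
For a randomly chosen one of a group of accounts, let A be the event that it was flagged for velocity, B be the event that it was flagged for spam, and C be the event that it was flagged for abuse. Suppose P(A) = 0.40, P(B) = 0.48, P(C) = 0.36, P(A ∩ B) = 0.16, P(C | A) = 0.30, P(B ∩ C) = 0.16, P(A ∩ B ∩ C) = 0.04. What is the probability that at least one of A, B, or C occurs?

P(A ∩ C) = P(A)·P(C|A) = 0.40 × 0.30 = 0.12
By inclusion–exclusion:
P(A ∪ B ∪ C) = 0.40 + 0.48 + 0.36 − 0.16 − 0.12 − 0.16 + 0.04 = 0.84

0.84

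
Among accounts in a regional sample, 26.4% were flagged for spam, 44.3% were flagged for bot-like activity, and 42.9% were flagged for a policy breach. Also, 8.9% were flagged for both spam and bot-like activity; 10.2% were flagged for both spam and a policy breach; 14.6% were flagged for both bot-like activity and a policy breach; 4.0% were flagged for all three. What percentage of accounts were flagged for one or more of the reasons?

83.9%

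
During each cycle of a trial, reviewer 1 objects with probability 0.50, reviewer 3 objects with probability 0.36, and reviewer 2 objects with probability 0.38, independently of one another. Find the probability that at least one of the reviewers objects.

P(none) = (1 − 0.50) × (1 − 0.36) × (1 − 0.38) = 0.50 × 0.64 × 0.62 = 0.1984
P(at least one) = 1 − 0.1984 = 0.8016

0.8016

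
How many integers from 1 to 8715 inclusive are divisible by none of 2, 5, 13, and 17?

3029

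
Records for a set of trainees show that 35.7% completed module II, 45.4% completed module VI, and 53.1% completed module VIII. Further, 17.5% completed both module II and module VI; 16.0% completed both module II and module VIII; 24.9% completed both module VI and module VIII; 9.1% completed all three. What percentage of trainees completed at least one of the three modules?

By inclusion–exclusion:
P(at least one) = 35.7 + 45.4 + 53.1 − 17.5 − 16.0 − 24.9 + 9.1 = 84.9%

84.9%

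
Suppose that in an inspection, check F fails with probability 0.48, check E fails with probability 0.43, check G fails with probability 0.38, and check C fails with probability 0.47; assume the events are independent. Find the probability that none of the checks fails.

0.09739704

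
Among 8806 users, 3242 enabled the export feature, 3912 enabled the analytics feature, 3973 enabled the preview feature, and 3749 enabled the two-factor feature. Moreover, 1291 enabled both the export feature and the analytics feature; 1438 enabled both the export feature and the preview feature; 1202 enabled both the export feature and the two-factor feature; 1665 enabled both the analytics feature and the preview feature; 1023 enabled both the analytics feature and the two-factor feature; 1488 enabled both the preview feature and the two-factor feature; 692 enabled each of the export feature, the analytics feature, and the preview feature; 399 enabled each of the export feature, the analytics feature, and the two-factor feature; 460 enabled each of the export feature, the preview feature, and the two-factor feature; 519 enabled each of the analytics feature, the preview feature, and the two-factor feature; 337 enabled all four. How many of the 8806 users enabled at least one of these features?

8502

Using inclusion–exclusion:
N(≥1) = 3242 + 3912 + 3973 + 3749 − 1291 − 1438 − 1202 − 1665 − 1023 − 1488 + 692 + 399 + 460 + 519 − 337 = 8502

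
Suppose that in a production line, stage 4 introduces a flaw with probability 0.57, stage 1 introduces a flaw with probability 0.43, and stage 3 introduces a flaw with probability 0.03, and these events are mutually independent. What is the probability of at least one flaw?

0.762253

P(none) = (1 − 0.57) × (1 − 0.43) × (1 − 0.03) = 0.43 × 0.57 × 0.97 = 0.237747
P(at least one) = 1 − 0.237747 = 0.762253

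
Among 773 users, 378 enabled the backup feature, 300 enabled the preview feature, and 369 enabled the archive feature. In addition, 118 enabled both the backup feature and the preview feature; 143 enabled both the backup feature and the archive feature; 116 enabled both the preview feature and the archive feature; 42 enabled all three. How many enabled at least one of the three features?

712

|at least one| = 378 + 300 + 369 − 118 − 143 − 116 + 42 = 712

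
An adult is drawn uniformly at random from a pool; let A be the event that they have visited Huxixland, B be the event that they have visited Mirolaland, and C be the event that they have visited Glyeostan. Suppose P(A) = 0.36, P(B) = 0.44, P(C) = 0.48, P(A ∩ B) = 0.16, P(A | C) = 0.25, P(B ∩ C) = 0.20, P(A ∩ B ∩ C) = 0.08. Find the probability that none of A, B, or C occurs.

P(A ∩ C) = P(C)·P(A|C) = 0.48 × 0.25 = 0.12
By inclusion–exclusion:
P(A ∪ B ∪ C) = 0.36 + 0.44 + 0.48 − 0.16 − 0.12 − 0.20 + 0.08 = 0.88
P(none) = 1 − 0.88 = 0.12

0.12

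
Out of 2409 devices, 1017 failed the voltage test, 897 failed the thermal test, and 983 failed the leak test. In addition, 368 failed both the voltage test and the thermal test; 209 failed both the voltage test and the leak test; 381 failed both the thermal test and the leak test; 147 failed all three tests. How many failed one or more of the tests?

2086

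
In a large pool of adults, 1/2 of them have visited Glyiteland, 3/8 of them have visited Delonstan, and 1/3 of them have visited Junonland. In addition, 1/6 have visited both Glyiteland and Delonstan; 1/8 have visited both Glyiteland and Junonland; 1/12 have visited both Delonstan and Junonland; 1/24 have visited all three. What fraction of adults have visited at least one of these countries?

7/8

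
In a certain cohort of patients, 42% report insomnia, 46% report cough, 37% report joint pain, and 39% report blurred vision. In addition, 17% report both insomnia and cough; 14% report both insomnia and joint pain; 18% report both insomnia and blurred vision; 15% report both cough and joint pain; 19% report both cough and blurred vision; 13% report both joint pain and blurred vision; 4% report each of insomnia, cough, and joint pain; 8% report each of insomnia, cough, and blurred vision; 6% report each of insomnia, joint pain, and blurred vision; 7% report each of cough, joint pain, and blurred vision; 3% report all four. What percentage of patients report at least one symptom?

Apply inclusion-exclusion:
P(≥1) = 42 + 46 + 37 + 39 − 17 − 14 − 18 − 15 − 19 − 13 + 4 + 8 + 6 + 7 − 3 = 90%

90%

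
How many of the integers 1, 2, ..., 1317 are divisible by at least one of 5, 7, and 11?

496

floor(1317/5) + floor(1317/7) + floor(1317/11) − floor(1317/35) − floor(1317/55) − floor(1317/77) + floor(1317/385) = 263 + 188 + 119 − 37 − 23 − 17 + 3 = 496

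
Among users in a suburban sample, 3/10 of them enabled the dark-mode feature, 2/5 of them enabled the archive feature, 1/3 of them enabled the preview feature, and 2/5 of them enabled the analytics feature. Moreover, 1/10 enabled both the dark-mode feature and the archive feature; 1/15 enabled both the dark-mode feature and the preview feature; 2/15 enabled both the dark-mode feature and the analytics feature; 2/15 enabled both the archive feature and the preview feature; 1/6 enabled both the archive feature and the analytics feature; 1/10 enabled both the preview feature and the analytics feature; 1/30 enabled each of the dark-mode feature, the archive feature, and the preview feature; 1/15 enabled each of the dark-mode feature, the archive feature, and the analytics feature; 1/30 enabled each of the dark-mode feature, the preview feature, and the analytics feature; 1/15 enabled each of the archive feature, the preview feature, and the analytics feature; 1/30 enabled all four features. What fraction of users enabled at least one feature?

Using inclusion–exclusion:
P(≥1) = 3/10 + 2/5 + 1/3 + 2/5 − 1/10 − 1/15 − 2/15 − 2/15 − 1/6 − 1/10 + 1/30 + 1/15 + 1/30 + 1/15 − 1/30 = 9/10

9/10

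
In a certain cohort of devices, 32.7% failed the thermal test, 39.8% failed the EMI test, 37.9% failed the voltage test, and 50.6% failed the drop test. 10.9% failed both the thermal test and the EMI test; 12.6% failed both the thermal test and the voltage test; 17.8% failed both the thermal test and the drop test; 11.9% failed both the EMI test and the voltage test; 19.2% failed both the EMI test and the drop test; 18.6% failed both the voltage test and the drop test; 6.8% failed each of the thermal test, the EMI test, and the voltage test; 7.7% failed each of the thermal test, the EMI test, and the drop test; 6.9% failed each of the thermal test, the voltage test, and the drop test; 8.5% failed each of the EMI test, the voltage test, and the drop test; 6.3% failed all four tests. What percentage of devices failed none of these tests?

6.4%

By inclusion–exclusion:
P(≥1) = 32.7 + 39.8 + 37.9 + 50.6 − 10.9 − 12.6 − 17.8 − 11.9 − 19.2 − 18.6 + 6.8 + 7.7 + 6.9 + 8.5 − 6.3 = 93.6%
P(none) = 100% − 93.6% = 6.4%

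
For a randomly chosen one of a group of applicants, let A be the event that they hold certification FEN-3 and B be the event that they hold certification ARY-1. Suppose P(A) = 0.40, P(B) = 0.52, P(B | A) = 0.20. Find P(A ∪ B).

0.84

P(A ∩ B) = P(A)·P(B|A) = 0.40 × 0.20 = 0.08
P(A ∪ B) = 0.40 + 0.52 − 0.08 = 0.84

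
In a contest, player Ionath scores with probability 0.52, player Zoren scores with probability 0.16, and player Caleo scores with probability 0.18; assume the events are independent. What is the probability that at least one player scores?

P(none) = (1 − 0.52) × (1 − 0.16) × (1 − 0.18) = 0.48 × 0.84 × 0.82 = 0.330624
P(at least one) = 1 − 0.330624 = 0.669376

0.669376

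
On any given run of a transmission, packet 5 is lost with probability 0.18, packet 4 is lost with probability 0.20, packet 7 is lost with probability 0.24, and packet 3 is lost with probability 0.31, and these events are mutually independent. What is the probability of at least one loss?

0.6559936

P(none) = (1 − 0.18) × (1 − 0.20) × (1 − 0.24) × (1 − 0.31) = 0.82 × 0.80 × 0.76 × 0.69 = 0.3440064
P(at least one) = 1 − 0.3440064 = 0.6559936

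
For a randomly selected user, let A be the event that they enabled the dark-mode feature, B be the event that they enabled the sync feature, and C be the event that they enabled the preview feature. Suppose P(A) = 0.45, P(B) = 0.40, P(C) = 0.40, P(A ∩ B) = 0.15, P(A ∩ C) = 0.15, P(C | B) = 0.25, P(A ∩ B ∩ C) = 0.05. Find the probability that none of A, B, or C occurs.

0.10

P(B ∩ C) = P(B)·P(C|B) = 0.40 × 0.25 = 0.10
P(A ∪ B ∪ C) = 0.45 + 0.40 + 0.40 − 0.15 − 0.15 − 0.10 + 0.05 = 0.90
P(none) = 1 − 0.90 = 0.10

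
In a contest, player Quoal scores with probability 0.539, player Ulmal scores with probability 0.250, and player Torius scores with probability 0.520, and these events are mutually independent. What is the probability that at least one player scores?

0.83404

Since the events are independent, P(none) is the product of the individual non-occurrence probabilities.
P(none) = (1 − 0.539) × (1 − 0.250) × (1 − 0.520) = 0.461 × 0.750 × 0.480 = 0.16596
P(at least one) = 1 − 0.16596 = 0.83404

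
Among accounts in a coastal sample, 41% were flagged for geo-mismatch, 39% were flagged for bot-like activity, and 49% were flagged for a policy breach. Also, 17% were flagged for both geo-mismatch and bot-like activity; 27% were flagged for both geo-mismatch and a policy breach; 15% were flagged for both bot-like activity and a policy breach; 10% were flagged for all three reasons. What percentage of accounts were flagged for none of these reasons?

By inclusion–exclusion:
P(≥1) = 41 + 39 + 49 − 17 − 27 − 15 + 10 = 80%
P(none) = 100% − 80% = 20%

20%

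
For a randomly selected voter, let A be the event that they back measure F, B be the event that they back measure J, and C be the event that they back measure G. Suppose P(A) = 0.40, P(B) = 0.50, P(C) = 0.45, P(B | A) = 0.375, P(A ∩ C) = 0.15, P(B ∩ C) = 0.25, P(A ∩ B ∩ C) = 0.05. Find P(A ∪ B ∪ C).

0.85

P(A ∩ B) = P(A)·P(B|A) = 0.40 × 0.375 = 0.15
P(A ∪ B ∪ C) = 0.40 + 0.50 + 0.45 − 0.15 − 0.15 − 0.25 + 0.05 = 0.85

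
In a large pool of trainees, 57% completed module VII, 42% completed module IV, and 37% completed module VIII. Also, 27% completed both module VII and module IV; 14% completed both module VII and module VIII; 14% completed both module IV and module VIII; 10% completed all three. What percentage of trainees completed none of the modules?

Apply inclusion-exclusion:
P(at least one) = 57 + 42 + 37 − 27 − 14 − 14 + 10 = 91%
P(none) = 100% − 91% = 9%

9%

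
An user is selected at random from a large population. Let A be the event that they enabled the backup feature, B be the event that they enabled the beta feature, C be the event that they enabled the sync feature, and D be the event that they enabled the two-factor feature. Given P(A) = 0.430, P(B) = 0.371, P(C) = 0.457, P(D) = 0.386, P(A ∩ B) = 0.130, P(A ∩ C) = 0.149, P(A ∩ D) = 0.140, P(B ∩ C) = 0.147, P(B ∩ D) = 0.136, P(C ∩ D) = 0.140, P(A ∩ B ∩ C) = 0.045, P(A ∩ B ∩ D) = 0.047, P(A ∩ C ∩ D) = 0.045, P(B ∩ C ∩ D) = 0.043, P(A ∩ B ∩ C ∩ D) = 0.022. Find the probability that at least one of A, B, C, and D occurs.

Using inclusion–exclusion:
P(A ∪ B ∪ C ∪ D) = 0.430 + 0.371 + 0.457 + 0.386 − 0.130 − 0.149 − 0.140 − 0.147 − 0.136 − 0.140 + 0.045 + 0.047 + 0.045 + 0.043 − 0.022 = 0.960

0.960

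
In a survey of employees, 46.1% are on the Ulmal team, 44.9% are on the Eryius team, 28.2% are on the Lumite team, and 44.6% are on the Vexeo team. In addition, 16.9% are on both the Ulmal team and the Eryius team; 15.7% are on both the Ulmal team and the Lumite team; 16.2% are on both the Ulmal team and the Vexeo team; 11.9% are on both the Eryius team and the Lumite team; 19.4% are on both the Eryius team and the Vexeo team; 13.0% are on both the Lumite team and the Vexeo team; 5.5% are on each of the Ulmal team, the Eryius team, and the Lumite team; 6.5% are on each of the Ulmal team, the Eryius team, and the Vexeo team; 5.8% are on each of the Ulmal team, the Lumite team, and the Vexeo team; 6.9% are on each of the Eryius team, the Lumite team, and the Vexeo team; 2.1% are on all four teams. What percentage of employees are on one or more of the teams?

93.3%

Using inclusion–exclusion:
P(at least one) = 46.1 + 44.9 + 28.2 + 44.6 − 16.9 − 15.7 − 16.2 − 11.9 − 19.4 − 13.0 + 5.5 + 6.5 + 5.8 + 6.9 − 2.1 = 93.3%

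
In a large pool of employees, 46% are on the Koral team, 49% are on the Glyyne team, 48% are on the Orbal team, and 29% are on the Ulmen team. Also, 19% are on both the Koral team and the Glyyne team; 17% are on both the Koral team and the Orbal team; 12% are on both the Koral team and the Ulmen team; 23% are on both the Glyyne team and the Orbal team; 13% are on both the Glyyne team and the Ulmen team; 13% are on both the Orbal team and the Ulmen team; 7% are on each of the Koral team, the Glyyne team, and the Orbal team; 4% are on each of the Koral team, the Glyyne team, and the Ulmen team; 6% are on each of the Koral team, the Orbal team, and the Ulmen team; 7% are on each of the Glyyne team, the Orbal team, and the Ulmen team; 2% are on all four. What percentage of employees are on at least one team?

By inclusion–exclusion:
P(union) = 46 + 49 + 48 + 29 − 19 − 17 − 12 − 23 − 13 − 13 + 7 + 4 + 6 + 7 − 2 = 97%

97%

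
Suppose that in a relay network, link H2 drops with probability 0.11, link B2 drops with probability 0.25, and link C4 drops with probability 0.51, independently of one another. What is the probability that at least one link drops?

0.672925

Independence gives P(none) = ∏(1 − pᵢ).
P(none) = (1 − 0.11) × (1 − 0.25) × (1 − 0.51) = 0.89 × 0.75 × 0.49 = 0.327075
P(at least one) = 1 − 0.327075 = 0.672925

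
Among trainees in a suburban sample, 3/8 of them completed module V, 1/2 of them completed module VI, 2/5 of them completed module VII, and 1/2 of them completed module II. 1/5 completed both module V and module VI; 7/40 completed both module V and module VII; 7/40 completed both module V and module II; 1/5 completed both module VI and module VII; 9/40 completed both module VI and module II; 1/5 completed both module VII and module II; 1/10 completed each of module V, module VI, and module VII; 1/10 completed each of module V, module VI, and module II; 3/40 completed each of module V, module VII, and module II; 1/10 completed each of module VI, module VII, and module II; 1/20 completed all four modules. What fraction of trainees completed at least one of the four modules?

P(union) = 3/8 + 1/2 + 2/5 + 1/2 − 1/5 − 7/40 − 7/40 − 1/5 − 9/40 − 1/5 + 1/10 + 1/10 + 3/40 + 1/10 − 1/20 = 37/40

37/40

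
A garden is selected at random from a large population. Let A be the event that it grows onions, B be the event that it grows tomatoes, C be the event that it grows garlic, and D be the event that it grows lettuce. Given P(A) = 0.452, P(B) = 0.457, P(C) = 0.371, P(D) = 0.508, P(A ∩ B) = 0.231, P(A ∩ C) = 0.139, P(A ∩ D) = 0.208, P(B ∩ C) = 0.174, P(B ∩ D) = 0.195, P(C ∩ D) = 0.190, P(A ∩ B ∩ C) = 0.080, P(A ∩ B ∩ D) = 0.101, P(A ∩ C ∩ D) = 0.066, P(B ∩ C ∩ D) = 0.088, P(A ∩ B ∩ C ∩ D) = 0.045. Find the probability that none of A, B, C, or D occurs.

P(A ∪ B ∪ C ∪ D) = 0.452 + 0.457 + 0.371 + 0.508 − 0.231 − 0.139 − 0.208 − 0.174 − 0.195 − 0.190 + 0.080 + 0.101 + 0.066 + 0.088 − 0.045 = 0.941
P(none) = 1 − 0.941 = 0.059

0.059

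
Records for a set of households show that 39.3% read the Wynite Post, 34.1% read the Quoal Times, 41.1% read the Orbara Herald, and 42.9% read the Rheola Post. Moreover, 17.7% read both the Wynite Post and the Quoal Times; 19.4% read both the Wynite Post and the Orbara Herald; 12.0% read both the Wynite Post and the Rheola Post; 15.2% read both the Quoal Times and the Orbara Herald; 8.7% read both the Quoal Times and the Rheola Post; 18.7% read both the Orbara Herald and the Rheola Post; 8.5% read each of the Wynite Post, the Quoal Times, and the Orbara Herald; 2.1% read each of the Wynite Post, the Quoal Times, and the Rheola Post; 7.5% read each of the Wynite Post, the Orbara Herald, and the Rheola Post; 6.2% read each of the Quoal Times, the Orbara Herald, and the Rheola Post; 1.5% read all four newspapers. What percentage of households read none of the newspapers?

P(at least one) = 39.3 + 34.1 + 41.1 + 42.9 − 17.7 − 19.4 − 12.0 − 15.2 − 8.7 − 18.7 + 8.5 + 2.1 + 7.5 + 6.2 − 1.5 = 88.5%
P(none) = 100% − 88.5% = 11.5%

11.5%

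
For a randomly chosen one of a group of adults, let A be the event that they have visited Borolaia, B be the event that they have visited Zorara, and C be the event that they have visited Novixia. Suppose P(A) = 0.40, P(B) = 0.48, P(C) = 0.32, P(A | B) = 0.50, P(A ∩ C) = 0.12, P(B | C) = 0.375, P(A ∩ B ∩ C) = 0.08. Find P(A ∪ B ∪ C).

P(A ∩ B) = P(B)·P(A|B) = 0.48 × 0.50 = 0.24
P(B ∩ C) = P(C)·P(B|C) = 0.32 × 0.375 = 0.12
By inclusion–exclusion:
P(A ∪ B ∪ C) = 0.40 + 0.48 + 0.32 − 0.24 − 0.12 − 0.12 + 0.08 = 0.80

0.80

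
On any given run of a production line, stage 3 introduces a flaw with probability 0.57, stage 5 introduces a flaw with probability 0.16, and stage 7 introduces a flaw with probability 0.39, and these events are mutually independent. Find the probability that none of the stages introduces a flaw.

0.220332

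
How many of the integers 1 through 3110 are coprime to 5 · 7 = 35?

2132

Apply inclusion-exclusion:
floor(3110/5) + floor(3110/7) − floor(3110/35) = 622 + 444 − 88 = 978
3110 − 978 = 2132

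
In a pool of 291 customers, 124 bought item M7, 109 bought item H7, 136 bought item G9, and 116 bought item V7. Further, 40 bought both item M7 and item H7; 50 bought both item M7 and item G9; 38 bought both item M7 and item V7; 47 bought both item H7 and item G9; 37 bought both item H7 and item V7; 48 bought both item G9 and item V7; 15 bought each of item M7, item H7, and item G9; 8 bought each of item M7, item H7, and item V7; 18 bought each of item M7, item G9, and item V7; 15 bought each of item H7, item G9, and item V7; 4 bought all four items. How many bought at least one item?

Apply inclusion-exclusion:
N(≥1) = 124 + 109 + 136 + 116 − 40 − 50 − 38 − 47 − 37 − 48 + 15 + 8 + 18 + 15 − 4 = 277

277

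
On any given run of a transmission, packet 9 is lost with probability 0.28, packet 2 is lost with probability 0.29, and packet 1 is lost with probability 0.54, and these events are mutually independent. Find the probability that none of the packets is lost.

0.235152

P(none) = (1 − 0.28) × (1 − 0.29) × (1 − 0.54) = 0.72 × 0.71 × 0.46 = 0.235152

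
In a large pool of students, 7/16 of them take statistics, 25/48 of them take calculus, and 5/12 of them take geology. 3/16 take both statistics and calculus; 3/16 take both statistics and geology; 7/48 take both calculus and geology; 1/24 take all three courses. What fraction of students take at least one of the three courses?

Using inclusion–exclusion:
P(≥1) = 7/16 + 25/48 + 5/12 − 3/16 − 3/16 − 7/48 + 1/24 = 43/48

43/48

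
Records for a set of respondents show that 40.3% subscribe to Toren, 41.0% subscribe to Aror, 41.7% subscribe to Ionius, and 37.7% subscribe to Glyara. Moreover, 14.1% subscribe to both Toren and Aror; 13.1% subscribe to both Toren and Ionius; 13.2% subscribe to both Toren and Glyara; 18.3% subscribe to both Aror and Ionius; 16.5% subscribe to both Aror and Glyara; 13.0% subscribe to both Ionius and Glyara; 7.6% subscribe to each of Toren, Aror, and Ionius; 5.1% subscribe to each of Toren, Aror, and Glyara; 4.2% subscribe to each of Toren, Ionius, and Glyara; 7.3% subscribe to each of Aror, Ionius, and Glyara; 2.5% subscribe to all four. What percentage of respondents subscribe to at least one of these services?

Using inclusion–exclusion:
P(at least one) = 40.3 + 41.0 + 41.7 + 37.7 − 14.1 − 13.1 − 13.2 − 18.3 − 16.5 − 13.0 + 7.6 + 5.1 + 4.2 + 7.3 − 2.5 = 94.2%

94.2%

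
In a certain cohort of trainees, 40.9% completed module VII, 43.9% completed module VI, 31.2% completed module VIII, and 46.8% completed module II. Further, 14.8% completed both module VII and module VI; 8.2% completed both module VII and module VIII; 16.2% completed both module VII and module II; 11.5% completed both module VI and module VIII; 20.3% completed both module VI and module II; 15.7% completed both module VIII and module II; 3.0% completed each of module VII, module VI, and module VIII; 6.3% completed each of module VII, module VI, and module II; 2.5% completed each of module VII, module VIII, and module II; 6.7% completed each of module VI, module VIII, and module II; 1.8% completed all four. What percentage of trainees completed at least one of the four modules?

92.8%

Using inclusion–exclusion:
P(≥1) = 40.9 + 43.9 + 31.2 + 46.8 − 14.8 − 8.2 − 16.2 − 11.5 − 20.3 − 15.7 + 3.0 + 6.3 + 2.5 + 6.7 − 1.8 = 92.8%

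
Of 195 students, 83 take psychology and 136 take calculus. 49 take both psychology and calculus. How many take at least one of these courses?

170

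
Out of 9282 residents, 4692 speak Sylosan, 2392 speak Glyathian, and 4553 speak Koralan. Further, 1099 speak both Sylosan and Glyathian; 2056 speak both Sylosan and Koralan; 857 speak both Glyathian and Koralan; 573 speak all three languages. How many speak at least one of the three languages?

Using inclusion–exclusion:
|at least one| = 4692 + 2392 + 4553 − 1099 − 2056 − 857 + 573 = 8198

8198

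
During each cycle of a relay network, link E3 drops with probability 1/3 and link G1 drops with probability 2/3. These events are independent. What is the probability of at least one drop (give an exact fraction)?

7/9

P(none) = (1 − 1/3) × (1 − 2/3) = 2/3 × 1/3 = 2/9
P(at least one) = 1 − 2/9 = 7/9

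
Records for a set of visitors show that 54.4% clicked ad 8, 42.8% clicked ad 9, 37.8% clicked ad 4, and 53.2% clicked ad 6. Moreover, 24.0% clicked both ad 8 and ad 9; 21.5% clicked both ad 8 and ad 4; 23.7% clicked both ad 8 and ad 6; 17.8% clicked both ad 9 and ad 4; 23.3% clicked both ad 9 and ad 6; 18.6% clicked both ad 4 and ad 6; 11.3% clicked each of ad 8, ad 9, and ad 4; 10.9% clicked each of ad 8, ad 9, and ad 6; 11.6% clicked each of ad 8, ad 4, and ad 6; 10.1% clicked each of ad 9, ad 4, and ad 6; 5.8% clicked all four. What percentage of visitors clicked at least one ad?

97.4%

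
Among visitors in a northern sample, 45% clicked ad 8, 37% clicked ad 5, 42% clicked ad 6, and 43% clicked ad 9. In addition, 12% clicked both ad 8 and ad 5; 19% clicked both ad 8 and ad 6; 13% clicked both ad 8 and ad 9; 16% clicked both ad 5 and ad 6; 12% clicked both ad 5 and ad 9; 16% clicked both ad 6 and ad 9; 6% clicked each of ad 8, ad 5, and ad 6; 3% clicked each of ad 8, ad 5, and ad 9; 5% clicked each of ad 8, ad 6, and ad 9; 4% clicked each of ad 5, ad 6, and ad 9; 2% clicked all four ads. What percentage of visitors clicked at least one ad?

P(≥1) = 45 + 37 + 42 + 43 − 12 − 19 − 13 − 16 − 12 − 16 + 6 + 3 + 5 + 4 − 2 = 95%

95%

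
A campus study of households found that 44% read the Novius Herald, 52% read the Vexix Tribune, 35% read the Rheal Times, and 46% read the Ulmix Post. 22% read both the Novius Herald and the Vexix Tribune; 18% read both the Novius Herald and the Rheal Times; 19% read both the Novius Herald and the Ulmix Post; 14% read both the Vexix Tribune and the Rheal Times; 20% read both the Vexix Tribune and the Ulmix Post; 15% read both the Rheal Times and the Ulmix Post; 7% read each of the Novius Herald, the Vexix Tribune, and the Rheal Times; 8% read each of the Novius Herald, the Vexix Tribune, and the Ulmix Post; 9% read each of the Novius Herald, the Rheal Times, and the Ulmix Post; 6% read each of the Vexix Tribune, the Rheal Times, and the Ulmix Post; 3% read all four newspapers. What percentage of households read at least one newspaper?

By inclusion-exclusion,
P(≥1) = 44 + 52 + 35 + 46 − 22 − 18 − 19 − 14 − 20 − 15 + 7 + 8 + 9 + 6 − 3 = 96%

96%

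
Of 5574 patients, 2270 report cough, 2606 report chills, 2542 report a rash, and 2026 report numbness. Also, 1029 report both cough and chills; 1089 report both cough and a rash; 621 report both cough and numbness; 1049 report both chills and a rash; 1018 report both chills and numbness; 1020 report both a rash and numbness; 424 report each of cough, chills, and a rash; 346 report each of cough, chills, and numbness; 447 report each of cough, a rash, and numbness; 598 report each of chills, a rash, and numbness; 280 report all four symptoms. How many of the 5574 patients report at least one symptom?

5153

N(≥1) = 2270 + 2606 + 2542 + 2026 − 1029 − 1089 − 621 − 1049 − 1018 − 1020 + 424 + 346 + 447 + 598 − 280 = 5153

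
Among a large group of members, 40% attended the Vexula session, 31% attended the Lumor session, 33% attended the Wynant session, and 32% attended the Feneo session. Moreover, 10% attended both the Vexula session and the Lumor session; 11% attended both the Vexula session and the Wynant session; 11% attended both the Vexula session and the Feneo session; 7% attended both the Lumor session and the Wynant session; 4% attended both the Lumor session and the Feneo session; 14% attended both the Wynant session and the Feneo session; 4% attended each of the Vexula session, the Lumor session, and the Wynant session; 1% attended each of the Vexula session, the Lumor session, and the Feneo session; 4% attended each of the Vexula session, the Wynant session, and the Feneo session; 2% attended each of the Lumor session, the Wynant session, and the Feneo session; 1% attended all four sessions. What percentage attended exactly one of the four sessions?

P(exactly one) = 40 + 31 + 33 + 32 − 2·10 − 2·11 − 2·11 − 2·7 − 2·4 − 2·14 + 3·4 + 3·1 + 3·4 + 3·2 − 4·1 = 51%

51%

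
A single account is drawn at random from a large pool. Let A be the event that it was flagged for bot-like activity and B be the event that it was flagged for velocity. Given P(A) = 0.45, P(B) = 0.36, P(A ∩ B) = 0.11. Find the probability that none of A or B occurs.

0.30

Using inclusion–exclusion:
P(A ∪ B) = 0.45 + 0.36 − 0.11 = 0.70
P(none) = 1 − 0.70 = 0.30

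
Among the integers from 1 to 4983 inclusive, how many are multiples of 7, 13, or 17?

1273

By inclusion-exclusion,
floor(4983/7) + floor(4983/13) + floor(4983/17) − floor(4983/91) − floor(4983/119) − floor(4983/221) + floor(4983/1547) = 711 + 383 + 293 − 54 − 41 − 22 + 3 = 1273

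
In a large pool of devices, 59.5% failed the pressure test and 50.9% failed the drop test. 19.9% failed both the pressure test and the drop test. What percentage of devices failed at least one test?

90.5%

Apply inclusion-exclusion:
P(union) = 59.5 + 50.9 − 19.9 = 90.5%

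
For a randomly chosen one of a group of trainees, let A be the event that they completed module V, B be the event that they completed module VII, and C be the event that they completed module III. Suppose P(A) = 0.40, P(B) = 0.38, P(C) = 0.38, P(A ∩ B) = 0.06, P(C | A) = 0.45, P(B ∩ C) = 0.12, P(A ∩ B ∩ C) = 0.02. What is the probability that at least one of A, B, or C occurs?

0.82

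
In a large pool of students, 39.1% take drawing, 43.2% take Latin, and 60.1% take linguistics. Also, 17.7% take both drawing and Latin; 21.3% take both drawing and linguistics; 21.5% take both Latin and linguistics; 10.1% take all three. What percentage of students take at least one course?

92.0%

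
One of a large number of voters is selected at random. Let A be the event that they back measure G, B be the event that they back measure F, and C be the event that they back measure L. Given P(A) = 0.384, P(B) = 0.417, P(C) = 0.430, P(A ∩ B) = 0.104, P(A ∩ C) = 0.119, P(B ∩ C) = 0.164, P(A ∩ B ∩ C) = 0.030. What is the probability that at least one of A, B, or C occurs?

Inclusion–exclusion gives
P(A ∪ B ∪ C) = 0.384 + 0.417 + 0.430 − 0.104 − 0.119 − 0.164 + 0.030 = 0.874

0.874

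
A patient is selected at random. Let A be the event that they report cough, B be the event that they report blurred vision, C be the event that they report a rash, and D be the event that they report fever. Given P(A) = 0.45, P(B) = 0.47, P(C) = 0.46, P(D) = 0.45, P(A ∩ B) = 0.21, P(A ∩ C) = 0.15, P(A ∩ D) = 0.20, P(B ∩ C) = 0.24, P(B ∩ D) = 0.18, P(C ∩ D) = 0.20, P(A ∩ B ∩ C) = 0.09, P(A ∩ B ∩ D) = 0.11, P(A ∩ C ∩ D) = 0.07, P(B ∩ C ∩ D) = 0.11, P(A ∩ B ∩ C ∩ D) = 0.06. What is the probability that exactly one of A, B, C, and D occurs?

0.37

P(exactly one) = 0.45 + 0.47 + 0.46 + 0.45 − 2·0.21 − 2·0.15 − 2·0.20 − 2·0.24 − 2·0.18 − 2·0.20 + 3·0.09 + 3·0.11 + 3·0.07 + 3·0.11 − 4·0.06 = 0.37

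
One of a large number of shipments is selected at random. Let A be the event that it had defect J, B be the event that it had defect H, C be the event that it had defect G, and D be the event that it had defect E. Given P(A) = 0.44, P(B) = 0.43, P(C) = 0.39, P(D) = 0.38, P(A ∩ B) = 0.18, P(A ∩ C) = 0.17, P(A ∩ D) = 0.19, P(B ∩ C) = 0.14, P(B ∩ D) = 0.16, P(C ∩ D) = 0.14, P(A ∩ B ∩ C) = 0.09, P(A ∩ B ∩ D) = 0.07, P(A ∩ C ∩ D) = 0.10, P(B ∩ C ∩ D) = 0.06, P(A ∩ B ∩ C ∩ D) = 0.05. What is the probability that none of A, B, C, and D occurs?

0.07

P(A ∪ B ∪ C ∪ D) = 0.44 + 0.43 + 0.39 + 0.38 − 0.18 − 0.17 − 0.19 − 0.14 − 0.16 − 0.14 + 0.09 + 0.07 + 0.10 + 0.06 − 0.05 = 0.93
P(none) = 1 − 0.93 = 0.07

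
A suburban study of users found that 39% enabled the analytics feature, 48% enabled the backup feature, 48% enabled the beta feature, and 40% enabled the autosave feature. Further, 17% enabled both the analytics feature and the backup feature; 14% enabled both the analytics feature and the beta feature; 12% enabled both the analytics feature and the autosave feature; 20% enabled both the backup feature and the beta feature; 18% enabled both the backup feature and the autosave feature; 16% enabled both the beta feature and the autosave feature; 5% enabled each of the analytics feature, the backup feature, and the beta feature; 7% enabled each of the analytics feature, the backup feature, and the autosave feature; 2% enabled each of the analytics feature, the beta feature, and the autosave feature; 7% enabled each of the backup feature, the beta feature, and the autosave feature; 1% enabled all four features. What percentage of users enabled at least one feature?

98%

By inclusion-exclusion,
P(at least one) = 39 + 48 + 48 + 40 − 17 − 14 − 12 − 20 − 18 − 16 + 5 + 7 + 2 + 7 − 1 = 98%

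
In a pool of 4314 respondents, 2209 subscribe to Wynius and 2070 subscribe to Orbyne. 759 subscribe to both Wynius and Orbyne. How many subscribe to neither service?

794

Using inclusion–exclusion:
N(≥1) = 2209 + 2070 − 759 = 3520
None: 4314 − 3520 = 794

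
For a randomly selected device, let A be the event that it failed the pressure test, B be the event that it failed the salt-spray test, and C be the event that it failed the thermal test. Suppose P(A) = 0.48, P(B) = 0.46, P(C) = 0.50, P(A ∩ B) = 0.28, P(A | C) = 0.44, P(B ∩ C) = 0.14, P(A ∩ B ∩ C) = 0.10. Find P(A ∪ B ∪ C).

P(A ∩ C) = P(C)·P(A|C) = 0.50 × 0.44 = 0.22
P(A ∪ B ∪ C) = 0.48 + 0.46 + 0.50 − 0.28 − 0.22 − 0.14 + 0.10 = 0.90

0.90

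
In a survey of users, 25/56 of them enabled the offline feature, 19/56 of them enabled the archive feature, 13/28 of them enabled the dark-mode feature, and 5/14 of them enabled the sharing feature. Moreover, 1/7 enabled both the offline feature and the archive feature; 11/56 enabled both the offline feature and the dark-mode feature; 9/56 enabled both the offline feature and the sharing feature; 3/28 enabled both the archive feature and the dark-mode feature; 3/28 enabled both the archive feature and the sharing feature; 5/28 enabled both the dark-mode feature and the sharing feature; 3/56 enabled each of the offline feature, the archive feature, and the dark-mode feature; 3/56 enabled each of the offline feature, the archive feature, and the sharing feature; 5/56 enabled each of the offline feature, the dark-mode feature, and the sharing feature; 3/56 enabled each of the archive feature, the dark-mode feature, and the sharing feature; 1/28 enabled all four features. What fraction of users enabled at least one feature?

13/14

By inclusion-exclusion,
P(≥1) = 25/56 + 19/56 + 13/28 + 5/14 − 1/7 − 11/56 − 9/56 − 3/28 − 3/28 − 5/28 + 3/56 + 3/56 + 5/56 + 3/56 − 1/28 = 13/14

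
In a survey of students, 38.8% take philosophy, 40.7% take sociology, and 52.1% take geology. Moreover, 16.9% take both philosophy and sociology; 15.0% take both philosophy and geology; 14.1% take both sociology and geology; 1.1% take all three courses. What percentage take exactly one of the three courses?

Using the inclusion–exclusion count for exactly one event:
P(exactly one) = 38.8 + 40.7 + 52.1 − 2·16.9 − 2·15.0 − 2·14.1 + 3·1.1 = 42.9%

42.9%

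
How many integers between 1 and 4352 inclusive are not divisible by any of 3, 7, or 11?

2262

⌊4352/3⌋ + ⌊4352/7⌋ + ⌊4352/11⌋ − ⌊4352/21⌋ − ⌊4352/33⌋ − ⌊4352/77⌋ + ⌊4352/231⌋ = 1450 + 621 + 395 − 207 − 131 − 56 + 18 = 2090
4352 − 2090 = 2262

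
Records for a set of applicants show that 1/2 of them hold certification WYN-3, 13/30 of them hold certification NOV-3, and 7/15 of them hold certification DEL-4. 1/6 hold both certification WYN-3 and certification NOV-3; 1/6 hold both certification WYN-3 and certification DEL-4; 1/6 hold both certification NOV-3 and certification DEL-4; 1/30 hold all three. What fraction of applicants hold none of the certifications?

1/15

P(union) = 1/2 + 13/30 + 7/15 − 1/6 − 1/6 − 1/6 + 1/30 = 14/15
P(none) = 1 − 14/15 = 1/15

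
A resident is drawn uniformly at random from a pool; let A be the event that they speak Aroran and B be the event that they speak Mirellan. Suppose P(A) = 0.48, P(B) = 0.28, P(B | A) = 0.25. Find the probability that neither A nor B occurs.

0.36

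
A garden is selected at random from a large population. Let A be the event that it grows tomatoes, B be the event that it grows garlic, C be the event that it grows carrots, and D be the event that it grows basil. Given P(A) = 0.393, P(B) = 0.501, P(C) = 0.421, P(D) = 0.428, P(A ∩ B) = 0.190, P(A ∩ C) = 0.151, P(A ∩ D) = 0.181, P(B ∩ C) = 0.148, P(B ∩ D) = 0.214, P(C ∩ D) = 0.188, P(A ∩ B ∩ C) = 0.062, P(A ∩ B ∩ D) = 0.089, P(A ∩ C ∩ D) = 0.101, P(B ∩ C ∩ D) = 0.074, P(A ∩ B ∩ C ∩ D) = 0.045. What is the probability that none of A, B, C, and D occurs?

P(A ∪ B ∪ C ∪ D) = 0.393 + 0.501 + 0.421 + 0.428 − 0.190 − 0.151 − 0.181 − 0.148 − 0.214 − 0.188 + 0.062 + 0.089 + 0.101 + 0.074 − 0.045 = 0.952
P(none) = 1 − 0.952 = 0.048

0.048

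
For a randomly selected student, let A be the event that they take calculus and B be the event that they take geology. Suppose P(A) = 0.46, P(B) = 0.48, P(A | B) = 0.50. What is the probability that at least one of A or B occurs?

P(A ∩ B) = P(B)·P(A|B) = 0.48 × 0.50 = 0.24
By inclusion-exclusion,
P(A ∪ B) = 0.46 + 0.48 − 0.24 = 0.70

0.70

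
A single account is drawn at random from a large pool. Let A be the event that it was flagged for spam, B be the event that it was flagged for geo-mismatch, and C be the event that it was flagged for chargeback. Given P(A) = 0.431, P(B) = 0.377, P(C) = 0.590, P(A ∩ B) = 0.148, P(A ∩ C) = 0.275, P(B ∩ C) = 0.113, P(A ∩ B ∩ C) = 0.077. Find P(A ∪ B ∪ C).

0.939

By inclusion–exclusion:
P(A ∪ B ∪ C) = 0.431 + 0.377 + 0.590 − 0.148 − 0.275 − 0.113 + 0.077 = 0.939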